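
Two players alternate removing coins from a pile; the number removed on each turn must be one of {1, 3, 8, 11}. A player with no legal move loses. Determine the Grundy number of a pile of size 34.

0

n :  0  1  2  3  4  5  6  7  8  9 10 11 12 13 14 15 16 17 18 19 20 21 22 23 24 25 26 27 28 29 30 31 32 33 34
G :  0  1  0  1  0  1  0  1  2  3  2  3  2  3  2  3  0  1  0  1  0  1  0  1  2  3  2  3  2  3  2  3  0  1  0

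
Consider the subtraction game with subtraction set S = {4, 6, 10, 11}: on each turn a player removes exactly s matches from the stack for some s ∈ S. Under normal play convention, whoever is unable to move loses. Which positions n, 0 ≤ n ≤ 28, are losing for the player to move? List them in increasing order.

0, 1, 2, 3, 15, 16, 17, 18

n :  0  1  2  3  4  5  6  7  8  9 10 11 12 13 14 15 16 17 18 19 20 21 22 23 24 25 26 27 28
G :  0  0  0  0  1  1  1  1  2  2  2  2  3  3  3  0  0  0  0  1  1  1  1  2  2  2  2  3  3
P-positions are exactly the n with G(n) = 0.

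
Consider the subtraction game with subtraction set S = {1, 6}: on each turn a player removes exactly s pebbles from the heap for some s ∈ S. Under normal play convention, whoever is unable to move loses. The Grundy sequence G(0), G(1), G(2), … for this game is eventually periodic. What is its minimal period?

G(0) = 0
G(1) = mex{0} = 1
G(2) = mex{1} = 0
G(3) = mex{0} = 1
G(4) = mex{1} = 0
G(5) = mex{0} = 1
G(6) = mex{1,0} = 2
G(7) = mex{2,1} = 0
G(8) = mex{0,0} = 1
G(9) = mex{1,1} = 0
G(10) = mex{0,0} = 1
G(11) = mex{1,1} = 0
G(12) = mex{0,2} = 1
G(13) = mex{1,0} = 2
G(14) = mex{2,1} = 0
G(15) = mex{0,0} = 1
G(n+7) = G(n) holds for n = 0,…,5 (a full window of length max(S) = 6), so the sequence is purely periodic with period 7.

7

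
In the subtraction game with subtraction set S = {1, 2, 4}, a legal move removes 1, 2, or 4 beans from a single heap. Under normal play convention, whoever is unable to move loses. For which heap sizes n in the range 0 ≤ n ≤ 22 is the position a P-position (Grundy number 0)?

0, 3, 6, 9, 12, 15, 18, 21

G(0) = 0
G(1) = mex{0} = 1
G(2) = mex{1,0} = 2
G(3) = mex{2,1} = 0
G(4) = mex{0,2,0} = 1
G(5) = mex{1,0,1} = 2
G(6) = mex{2,1,2} = 0
G(7) = mex{0,2,0} = 1
G(8) = mex{1,0,1} = 2
G(9) = mex{2,1,2} = 0
G(10) = mex{0,2,0} = 1
G(11) = mex{1,0,1} = 2
G(12) = mex{2,1,2} = 0
G(13) = mex{0,2,0} = 1
G(14) = mex{1,0,1} = 2
G(15) = mex{2,1,2} = 0
G(16) = mex{0,2,0} = 1
G(17) = mex{1,0,1} = 2
G(18) = mex{2,1,2} = 0
G(19) = mex{0,2,0} = 1
G(20) = mex{1,0,1} = 2
G(21) = mex{2,1,2} = 0
G(22) = mex{0,2,0} = 1
P-positions are exactly the n with G(n) = 0.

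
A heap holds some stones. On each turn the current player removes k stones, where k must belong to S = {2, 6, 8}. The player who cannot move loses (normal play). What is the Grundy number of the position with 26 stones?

n :  0  1  2  3  4  5  6  7  8  9 10 11 12 13 14 15 16 17 18 19 20 21 22 23 24 25 26
G :  0  0  1  1  0  0  1  1  2  2  3  3  2  2  0  0  1  1  0  0  1  1  2  2  3  3  2

2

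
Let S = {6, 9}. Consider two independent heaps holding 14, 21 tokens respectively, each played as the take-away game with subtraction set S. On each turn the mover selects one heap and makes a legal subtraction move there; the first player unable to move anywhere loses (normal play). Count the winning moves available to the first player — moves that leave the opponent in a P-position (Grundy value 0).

All heaps use S = {6, 9}:
n :  0  1  2  3  4  5  6  7  8  9 10 11 12 13 14 15 16 17 18 19 20 21
G :  0  0  0  0  0  0  1  1  1  1  1  1  2  2  2  0  0  0  0  0  0  1
Heap A: G(14) = 2.
Heap B: G(21) = 1.
Combined Grundy value = 2 ⊕ 1 = 3.
A winning move leaves total XOR = 0, i.e. changes one component's Grundy value g to g ⊕ X where X is the current total.
Heap A: need g' = 2⊕3 = 1. Options: 14−6→G=1, 14−9→G=0. Hits: 1.
Heap B: need g' = 1⊕3 = 2. Options: 21−6→G=0, 21−9→G=2. Hits: 1.

2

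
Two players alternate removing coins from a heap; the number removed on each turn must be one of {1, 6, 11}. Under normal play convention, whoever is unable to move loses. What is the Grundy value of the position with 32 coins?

1

n :  0  1  2  3  4  5  6  7  8  9 10 11 12 13 14 15 16 17 18 19 20 21 22 23 24 25 26 27 28 29 30 31 32
G :  0  1  0  1  0  1  2  0  1  0  1  2  0  1  0  1  0  1  2  0  1  0  1  2  0  1  0  1  0  1  2  0  1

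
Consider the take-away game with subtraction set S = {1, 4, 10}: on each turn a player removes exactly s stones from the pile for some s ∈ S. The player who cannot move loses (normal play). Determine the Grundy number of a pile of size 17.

1

G(0) = 0
G(1) = mex{0} = 1
G(2) = mex{1} = 0
G(3) = mex{0} = 1
G(4) = mex{1,0} = 2
G(5) = mex{2,1} = 0
G(6) = mex{0,0} = 1
G(7) = mex{1,1} = 0
G(8) = mex{0,2} = 1
G(9) = mex{1,0} = 2
G(10) = mex{2,1,0} = 3
G(11) = mex{3,0,1} = 2
G(12) = mex{2,1,0} = 3
G(13) = mex{3,2,1} = 0
G(14) = mex{0,3,2} = 1
G(15) = mex{1,2,0} = 3
G(16) = mex{3,3,1} = 0
G(17) = mex{0,0,0} = 1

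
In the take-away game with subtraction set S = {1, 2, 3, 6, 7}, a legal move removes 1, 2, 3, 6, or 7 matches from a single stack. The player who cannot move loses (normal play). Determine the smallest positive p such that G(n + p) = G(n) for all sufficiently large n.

G(0) = 0
G(1) = mex{0} = 1
G(2) = mex{1,0} = 2
G(3) = mex{2,1,0} = 3
G(4) = mex{3,2,1} = 0
G(5) = mex{0,3,2} = 1
G(6) = mex{1,0,3,0} = 2
G(7) = mex{2,1,0,1,0} = 3
G(8) = mex{3,2,1,2,1} = 0
G(9) = mex{0,3,2,3,2} = 1
G(10) = mex{1,0,3,0,3} = 2
G(11) = mex{2,1,0,1,0} = 3
G(12) = mex{3,2,1,2,1} = 0
G(13) = mex{0,3,2,3,2} = 1
G(14) = mex{1,0,3,0,3} = 2
G(n+4) = G(n) holds for n = 0,…,6 (a full window of length max(S) = 7), so the sequence is purely periodic with period 4.

4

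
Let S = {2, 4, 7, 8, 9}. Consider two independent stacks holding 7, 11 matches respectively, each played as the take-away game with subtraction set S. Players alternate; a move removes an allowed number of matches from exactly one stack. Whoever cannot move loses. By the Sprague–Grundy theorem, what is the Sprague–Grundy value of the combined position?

All stacks use S = {2, 4, 7, 8, 9}:
n :  0  1  2  3  4  5  6  7  8  9 10 11
G :  0  0  1  1  2  2  0  3  1  4  2  0
Stack A: G(7) = 3.
Stack B: G(11) = 0.
Combined Grundy value = 3 ⊕ 0 = 3.

3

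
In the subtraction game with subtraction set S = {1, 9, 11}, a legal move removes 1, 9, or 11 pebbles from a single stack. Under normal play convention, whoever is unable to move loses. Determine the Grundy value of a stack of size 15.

1

n :  0  1  2  3  4  5  6  7  8  9 10 11 12 13 14 15
G :  0  1  0  1  0  1  0  1  0  1  0  1  0  1  0  1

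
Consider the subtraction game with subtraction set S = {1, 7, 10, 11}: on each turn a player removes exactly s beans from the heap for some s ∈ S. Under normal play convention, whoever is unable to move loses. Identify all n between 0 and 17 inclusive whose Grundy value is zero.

0, 2, 4, 6, 8

n :  0  1  2  3  4  5  6  7  8  9 10 11 12 13 14 15 16 17
G :  0  1  0  1  0  1  0  1  0  1  2  3  2  3  2  3  2  3
P-positions are exactly the n with G(n) = 0.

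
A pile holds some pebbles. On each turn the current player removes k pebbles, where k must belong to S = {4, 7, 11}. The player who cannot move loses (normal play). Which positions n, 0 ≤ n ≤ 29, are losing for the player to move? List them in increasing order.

0, 1, 2, 3, 15, 16, 17, 18

G(0) = 0
G(1) = mex{} = 0
G(2) = mex{} = 0
G(3) = mex{} = 0
G(4) = mex{0} = 1
G(5) = mex{0} = 1
G(6) = mex{0} = 1
G(7) = mex{0,0} = 1
G(8) = mex{1,0} = 2
G(9) = mex{1,0} = 2
G(10) = mex{1,0} = 2
G(11) = mex{1,1,0} = 2
G(12) = mex{2,1,0} = 3
G(13) = mex{2,1,0} = 3
G(14) = mex{2,1,0} = 3
G(15) = mex{2,2,1} = 0
G(16) = mex{3,2,1} = 0
G(17) = mex{3,2,1} = 0
G(18) = mex{3,2,1} = 0
G(19) = mex{0,3,2} = 1
G(20) = mex{0,3,2} = 1
G(21) = mex{0,3,2} = 1
G(22) = mex{0,0,2} = 1
G(23) = mex{1,0,3} = 2
G(24) = mex{1,0,3} = 2
G(25) = mex{1,0,3} = 2
G(26) = mex{1,1,0} = 2
G(27) = mex{2,1,0} = 3
G(28) = mex{2,1,0} = 3
G(29) = mex{2,1,0} = 3
P-positions are exactly the n with G(n) = 0.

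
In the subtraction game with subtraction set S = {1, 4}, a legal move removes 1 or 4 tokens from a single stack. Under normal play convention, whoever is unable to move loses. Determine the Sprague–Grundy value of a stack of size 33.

1

G(0) = 0
G(1) = mex{0} = 1
G(2) = mex{1} = 0
G(3) = mex{0} = 1
G(4) = mex{1,0} = 2
G(5) = mex{2,1} = 0
G(6) = mex{0,0} = 1
G(7) = mex{1,1} = 0
G(8) = mex{0,2} = 1
G(9) = mex{1,0} = 2
G(10) = mex{2,1} = 0
G(11) = mex{0,0} = 1
G(12) = mex{1,1} = 0
G(13) = mex{0,2} = 1
G(14) = mex{1,0} = 2
G(15) = mex{2,1} = 0
G(16) = mex{0,0} = 1
G(17) = mex{1,1} = 0
G(18) = mex{0,2} = 1
G(19) = mex{1,0} = 2
G(20) = mex{2,1} = 0
G(21) = mex{0,0} = 1
G(22) = mex{1,1} = 0
G(23) = mex{0,2} = 1
G(24) = mex{1,0} = 2
G(25) = mex{2,1} = 0
G(26) = mex{0,0} = 1
G(27) = mex{1,1} = 0
G(28) = mex{0,2} = 1
G(29) = mex{1,0} = 2
G(30) = mex{2,1} = 0
G(31) = mex{0,0} = 1
G(32) = mex{1,1} = 0
G(33) = mex{0,2} = 1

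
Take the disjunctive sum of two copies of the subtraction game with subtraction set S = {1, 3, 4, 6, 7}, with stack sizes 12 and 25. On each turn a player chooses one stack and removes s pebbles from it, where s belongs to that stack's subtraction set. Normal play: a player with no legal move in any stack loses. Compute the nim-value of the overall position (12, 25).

All stacks use S = {1, 3, 4, 6, 7}:
n :  0  1  2  3  4  5  6  7  8  9 10 11 12 13 14 15 16 17 18 19 20 21 22 23 24 25
G :  0  1  0  1  2  3  2  3  4  5  0  1  0  1  2  3  2  3  4  5  0  1  0  1  2  3
Stack A: G(12) = 0.
Stack B: G(25) = 3.
Combined Grundy value = 0 ⊕ 3 = 3.

3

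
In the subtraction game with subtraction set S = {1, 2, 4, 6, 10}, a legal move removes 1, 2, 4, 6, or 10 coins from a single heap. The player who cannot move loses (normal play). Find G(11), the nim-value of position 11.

n :  0  1  2  3  4  5  6  7  8  9 10 11
G :  0  1  2  0  1  2  3  4  0  1  2  0

0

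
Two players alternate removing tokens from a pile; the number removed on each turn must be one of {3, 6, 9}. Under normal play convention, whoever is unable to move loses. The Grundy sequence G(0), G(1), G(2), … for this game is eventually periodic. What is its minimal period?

12

n :  0  1  2  3  4  5  6  7  8  9 10 11 12 13 14 15 16 17 18 19 20 21 22 23 24 25
G :  0  0  0  1  1  1  2  2  2  3  3  3  0  0  0  1  1  1  2  2  2  3  3  3  0  0
G(n+12) = G(n) holds for n = 0,…,8 (a full window of length max(S) = 9), so the sequence is purely periodic with period 12.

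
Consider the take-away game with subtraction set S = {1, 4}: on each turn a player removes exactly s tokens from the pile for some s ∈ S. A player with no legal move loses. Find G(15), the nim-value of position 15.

0

G(0) = 0
G(1) = mex{0} = 1
G(2) = mex{1} = 0
G(3) = mex{0} = 1
G(4) = mex{1,0} = 2
G(5) = mex{2,1} = 0
G(6) = mex{0,0} = 1
G(7) = mex{1,1} = 0
G(8) = mex{0,2} = 1
G(9) = mex{1,0} = 2
G(10) = mex{2,1} = 0
G(11) = mex{0,0} = 1
G(12) = mex{1,1} = 0
G(13) = mex{0,2} = 1
G(14) = mex{1,0} = 2
G(15) = mex{2,1} = 0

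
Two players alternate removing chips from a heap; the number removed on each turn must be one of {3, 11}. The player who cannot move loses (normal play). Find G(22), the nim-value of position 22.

0

G(0) = 0
G(1) = mex{} = 0
G(2) = mex{} = 0
G(3) = mex{0} = 1
G(4) = mex{0} = 1
G(5) = mex{0} = 1
G(6) = mex{1} = 0
G(7) = mex{1} = 0
G(8) = mex{1} = 0
G(9) = mex{0} = 1
G(10) = mex{0} = 1
G(11) = mex{0,0} = 1
G(12) = mex{1,0} = 2
G(13) = mex{1,0} = 2
G(14) = mex{1,1} = 0
G(15) = mex{2,1} = 0
G(16) = mex{2,1} = 0
G(17) = mex{0,0} = 1
G(18) = mex{0,0} = 1
G(19) = mex{0,0} = 1
G(20) = mex{1,1} = 0
G(21) = mex{1,1} = 0
G(22) = mex{1,1} = 0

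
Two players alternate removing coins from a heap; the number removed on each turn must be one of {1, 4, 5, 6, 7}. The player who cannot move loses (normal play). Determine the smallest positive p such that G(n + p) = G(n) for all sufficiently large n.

n :  0  1  2  3  4  5  6  7  8  9 10 11 12 13 14 15 16 17 18 19 20 21
G :  0  1  0  1  2  3  2  3  4  5  0  1  0  1  2  3  2  3  4  5  0  1
G(n+10) = G(n) holds for n = 0,…,6 (a full window of length max(S) = 7), so the sequence is purely periodic with period 10.

10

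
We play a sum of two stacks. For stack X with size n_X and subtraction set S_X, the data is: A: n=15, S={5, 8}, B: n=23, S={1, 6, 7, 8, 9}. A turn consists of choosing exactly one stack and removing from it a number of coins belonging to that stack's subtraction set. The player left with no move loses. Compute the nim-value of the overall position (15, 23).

3

Stack A, S = {5, 8}:
n :  0  1  2  3  4  5  6  7  8  9 10 11 12 13 14 15
G :  0  0  0  0  0  1  1  1  1  1  2  2  2  0  0  0
G_A(15) = 0.
Stack B, S = {1, 6, 7, 8, 9}:
G(0) = 0
G(1) = mex{0} = 1
G(2) = mex{1} = 0
G(3) = mex{0} = 1
G(4) = mex{1} = 0
G(5) = mex{0} = 1
G(6) = mex{1,0} = 2
G(7) = mex{2,1,0} = 3
G(8) = mex{3,0,1,0} = 2
G(9) = mex{2,1,0,1,0} = 3
G(10) = mex{3,0,1,0,1} = 2
G(11) = mex{2,1,0,1,0} = 3
G(12) = mex{3,2,1,0,1} = 4
G(13) = mex{4,3,2,1,0} = 5
G(14) = mex{5,2,3,2,1} = 0
G(15) = mex{0,3,2,3,2} = 1
G(16) = mex{1,2,3,2,3} = 0
G(17) = mex{0,3,2,3,2} = 1
G(18) = mex{1,4,3,2,3} = 0
G(19) = mex{0,5,4,3,2} = 1
G(20) = mex{1,0,5,4,3} = 2
G(21) = mex{2,1,0,5,4} = 3
G(22) = mex{3,0,1,0,5} = 2
G(23) = mex{2,1,0,1,0} = 3
G_B(23) = 3.
Combined Grundy value = 0 ⊕ 3 = 3.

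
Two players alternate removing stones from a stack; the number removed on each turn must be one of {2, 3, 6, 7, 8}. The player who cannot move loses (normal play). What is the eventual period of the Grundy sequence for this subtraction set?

14

G(0) = 0
G(1) = mex{} = 0
G(2) = mex{0} = 1
G(3) = mex{0,0} = 1
G(4) = mex{1,0} = 2
G(5) = mex{1,1} = 0
G(6) = mex{2,1,0} = 3
G(7) = mex{0,2,0,0} = 1
G(8) = mex{3,0,1,0,0} = 2
G(9) = mex{1,3,1,1,0} = 2
G(10) = mex{2,1,2,1,1} = 0
G(11) = mex{2,2,0,2,1} = 3
G(12) = mex{0,2,3,0,2} = 1
G(13) = mex{3,0,1,3,0} = 2
G(14) = mex{1,3,2,1,3} = 0
G(15) = mex{2,1,2,2,1} = 0
G(16) = mex{0,2,0,2,2} = 1
G(17) = mex{0,0,3,0,2} = 1
G(18) = mex{1,0,1,3,0} = 2
G(19) = mex{1,1,2,1,3} = 0
G(20) = mex{2,1,0,2,1} = 3
G(21) = mex{0,2,0,0,2} = 1
G(22) = mex{3,0,1,0,0} = 2
G(23) = mex{1,3,1,1,0} = 2
G(24) = mex{2,1,2,1,1} = 0
G(25) = mex{2,2,0,2,1} = 3
G(26) = mex{0,2,3,0,2} = 1
G(27) = mex{3,0,1,3,0} = 2
G(28) = mex{1,3,2,1,3} = 0
G(29) = mex{2,1,2,2,1} = 0
G(n+14) = G(n) holds for n = 0,…,7 (a full window of length max(S) = 8), so the sequence is purely periodic with period 14.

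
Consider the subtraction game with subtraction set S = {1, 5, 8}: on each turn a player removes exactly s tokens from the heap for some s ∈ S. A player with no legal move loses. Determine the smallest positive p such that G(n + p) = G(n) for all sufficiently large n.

13

G(0) = 0
G(1) = mex{0} = 1
G(2) = mex{1} = 0
G(3) = mex{0} = 1
G(4) = mex{1} = 0
G(5) = mex{0,0} = 1
G(6) = mex{1,1} = 0
G(7) = mex{0,0} = 1
G(8) = mex{1,1,0} = 2
G(9) = mex{2,0,1} = 3
G(10) = mex{3,1,0} = 2
G(11) = mex{2,0,1} = 3
G(12) = mex{3,1,0} = 2
G(13) = mex{2,2,1} = 0
G(14) = mex{0,3,0} = 1
G(15) = mex{1,2,1} = 0
G(16) = mex{0,3,2} = 1
G(17) = mex{1,2,3} = 0
G(18) = mex{0,0,2} = 1
G(19) = mex{1,1,3} = 0
G(20) = mex{0,0,2} = 1
G(21) = mex{1,1,0} = 2
G(22) = mex{2,0,1} = 3
G(23) = mex{3,1,0} = 2
G(24) = mex{2,0,1} = 3
G(25) = mex{3,1,0} = 2
G(26) = mex{2,2,1} = 0
G(27) = mex{0,3,0} = 1
G(n+13) = G(n) holds for n = 0,…,7 (a full window of length max(S) = 8), so the sequence is purely periodic with period 13.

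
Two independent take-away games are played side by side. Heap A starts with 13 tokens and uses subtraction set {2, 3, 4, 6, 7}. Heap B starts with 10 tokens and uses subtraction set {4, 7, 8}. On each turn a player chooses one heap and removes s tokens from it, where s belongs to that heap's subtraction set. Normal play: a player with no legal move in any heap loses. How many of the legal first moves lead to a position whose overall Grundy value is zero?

0

Heap A, S = {2, 3, 4, 6, 7}:
n :  0  1  2  3  4  5  6  7  8  9 10 11 12 13
G :  0  0  1  1  2  2  3  3  4  0  0  1  1  2
G_A(13) = 2.
Heap B, S = {4, 7, 8}:
n :  0  1  2  3  4  5  6  7  8  9 10
G :  0  0  0  0  1  1  1  1  2  2  2
G_B(10) = 2.
Combined Grundy value = 2 ⊕ 2 = 0.
A winning move leaves total XOR = 0, i.e. changes one component's Grundy value g to g ⊕ X where X is the current total.
Heap A: target g' = 2⊕0 = 2, but every legal move changes the Grundy value (mex property), so 0 moves.
Heap B: target g' = 2⊕0 = 2, but every legal move changes the Grundy value (mex property), so 0 moves.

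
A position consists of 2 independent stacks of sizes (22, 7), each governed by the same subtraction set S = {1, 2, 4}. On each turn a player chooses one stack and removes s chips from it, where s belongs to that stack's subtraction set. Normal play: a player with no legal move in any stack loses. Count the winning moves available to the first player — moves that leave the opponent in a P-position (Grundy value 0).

0

All stacks use S = {1, 2, 4}:
n :  0  1  2  3  4  5  6  7  8  9 10 11 12 13 14 15 16 17 18 19 20 21 22
G :  0  1  2  0  1  2  0  1  2  0  1  2  0  1  2  0  1  2  0  1  2  0  1
Stack A: G(22) = 1.
Stack B: G(7) = 1.
Combined Grundy value = 1 ⊕ 1 = 0.
A winning move leaves total XOR = 0, i.e. changes one component's Grundy value g to g ⊕ X where X is the current total.
Stack A: target g' = 1⊕0 = 1, but every legal move changes the Grundy value (mex property), so 0 moves.
Stack B: target g' = 1⊕0 = 1, but every legal move changes the Grundy value (mex property), so 0 moves.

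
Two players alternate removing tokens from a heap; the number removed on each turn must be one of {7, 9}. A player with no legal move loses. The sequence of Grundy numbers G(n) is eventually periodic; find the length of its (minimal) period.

16

n :  0  1  2  3  4  5  6  7  8  9 10 11 12 13 14 15 16 17 18 19 20 21 22 23 24 25 26 27 28 29 30 31 32 33
G :  0  0  0  0  0  0  0  1  1  1  1  1  1  1  2  2  0  0  0  0  0  0  0  1  1  1  1  1  1  1  2  2  0  0
G(n+16) = G(n) holds for n = 0,…,8 (a full window of length max(S) = 9), so the sequence is purely periodic with period 16.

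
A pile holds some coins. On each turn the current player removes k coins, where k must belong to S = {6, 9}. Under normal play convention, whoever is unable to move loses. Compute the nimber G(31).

0

n :  0  1  2  3  4  5  6  7  8  9 10 11 12 13 14 15 16 17 18 19 20 21 22 23 24 25 26 27 28 29 30 31
G :  0  0  0  0  0  0  1  1  1  1  1  1  2  2  2  0  0  0  0  0  0  1  1  1  1  1  1  2  2  2  0  0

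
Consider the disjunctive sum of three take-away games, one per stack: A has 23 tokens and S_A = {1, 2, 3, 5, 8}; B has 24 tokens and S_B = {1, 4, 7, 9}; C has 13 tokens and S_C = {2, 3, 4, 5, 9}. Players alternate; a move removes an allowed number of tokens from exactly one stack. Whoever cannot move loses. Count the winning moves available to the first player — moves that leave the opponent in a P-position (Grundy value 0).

0

Stack A, S = {1, 2, 3, 5, 8}:
G(0) = 0
G(1) = mex{0} = 1
G(2) = mex{1,0} = 2
G(3) = mex{2,1,0} = 3
G(4) = mex{3,2,1} = 0
G(5) = mex{0,3,2,0} = 1
G(6) = mex{1,0,3,1} = 2
G(7) = mex{2,1,0,2} = 3
G(8) = mex{3,2,1,3,0} = 4
G(9) = mex{4,3,2,0,1} = 5
G(10) = mex{5,4,3,1,2} = 0
G(11) = mex{0,5,4,2,3} = 1
G(12) = mex{1,0,5,3,0} = 2
G(13) = mex{2,1,0,4,1} = 3
G(14) = mex{3,2,1,5,2} = 0
G(15) = mex{0,3,2,0,3} = 1
G(16) = mex{1,0,3,1,4} = 2
G(17) = mex{2,1,0,2,5} = 3
G(18) = mex{3,2,1,3,0} = 4
G(19) = mex{4,3,2,0,1} = 5
G(20) = mex{5,4,3,1,2} = 0
G(21) = mex{0,5,4,2,3} = 1
G(22) = mex{1,0,5,3,0} = 2
G(23) = mex{2,1,0,4,1} = 3
G_A(23) = 3.
Stack B, S = {1, 4, 7, 9}:
n :  0  1  2  3  4  5  6  7  8  9 10 11 12 13 14 15 16 17 18 19 20 21 22 23 24
G :  0  1  0  1  2  0  1  2  0  1  0  1  2  0  1  2  0  1  0  1  2  0  1  2  0
G_B(24) = 0.
Stack C, S = {2, 3, 4, 5, 9}:
G(0) = 0
G(1) = mex{} = 0
G(2) = mex{0} = 1
G(3) = mex{0,0} = 1
G(4) = mex{1,0,0} = 2
G(5) = mex{1,1,0,0} = 2
G(6) = mex{2,1,1,0} = 3
G(7) = mex{2,2,1,1} = 0
G(8) = mex{3,2,2,1} = 0
G(9) = mex{0,3,2,2,0} = 1
G(10) = mex{0,0,3,2,0} = 1
G(11) = mex{1,0,0,3,1} = 2
G(12) = mex{1,1,0,0,1} = 2
G(13) = mex{2,1,1,0,2} = 3
G_C(13) = 3.
Combined Grundy value = 3 ⊕ 0 ⊕ 3 = 0.
A winning move leaves total XOR = 0, i.e. changes one component's Grundy value g to g ⊕ X where X is the current total.
Stack A: target g' = 3⊕0 = 3, but every legal move changes the Grundy value (mex property), so 0 moves.
Stack B: target g' = 0⊕0 = 0, but every legal move changes the Grundy value (mex property), so 0 moves.
Stack C: target g' = 3⊕0 = 3, but every legal move changes the Grundy value (mex property), so 0 moves.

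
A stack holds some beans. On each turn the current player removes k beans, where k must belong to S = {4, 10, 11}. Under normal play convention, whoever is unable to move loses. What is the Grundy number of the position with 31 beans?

G(0) = 0
G(1) = mex{} = 0
G(2) = mex{} = 0
G(3) = mex{} = 0
G(4) = mex{0} = 1
G(5) = mex{0} = 1
G(6) = mex{0} = 1
G(7) = mex{0} = 1
G(8) = mex{1} = 0
G(9) = mex{1} = 0
G(10) = mex{1,0} = 2
G(11) = mex{1,0,0} = 2
G(12) = mex{0,0,0} = 1
G(13) = mex{0,0,0} = 1
G(14) = mex{2,1,0} = 3
G(15) = mex{2,1,1} = 0
G(16) = mex{1,1,1} = 0
G(17) = mex{1,1,1} = 0
G(18) = mex{3,0,1} = 2
G(19) = mex{0,0,0} = 1
G(20) = mex{0,2,0} = 1
G(21) = mex{0,2,2} = 1
G(22) = mex{2,1,2} = 0
G(23) = mex{1,1,1} = 0
G(24) = mex{1,3,1} = 0
G(25) = mex{1,0,3} = 2
G(26) = mex{0,0,0} = 1
G(27) = mex{0,0,0} = 1
G(28) = mex{0,2,0} = 1
G(29) = mex{2,1,2} = 0
G(30) = mex{1,1,1} = 0
G(31) = mex{1,1,1} = 0

0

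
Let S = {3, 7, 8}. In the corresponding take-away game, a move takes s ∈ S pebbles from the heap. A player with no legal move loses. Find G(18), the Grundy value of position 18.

n :  0  1  2  3  4  5  6  7  8  9 10 11 12 13 14 15 16 17 18
G :  0  0  0  1  1  1  0  2  2  1  3  0  0  2  1  1  0  0  2

2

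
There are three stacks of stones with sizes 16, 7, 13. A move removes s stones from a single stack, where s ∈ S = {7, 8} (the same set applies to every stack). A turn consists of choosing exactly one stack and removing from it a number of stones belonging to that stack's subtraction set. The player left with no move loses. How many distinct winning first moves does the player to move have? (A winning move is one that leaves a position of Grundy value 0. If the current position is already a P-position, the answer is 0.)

0

All stacks use S = {7, 8}:
n :  0  1  2  3  4  5  6  7  8  9 10 11 12 13 14 15 16
G :  0  0  0  0  0  0  0  1  1  1  1  1  1  1  2  0  0
Stack A: G(16) = 0.
Stack B: G(7) = 1.
Stack C: G(13) = 1.
Combined Grundy value = 0 ⊕ 1 ⊕ 1 = 0.
A winning move leaves total XOR = 0, i.e. changes one component's Grundy value g to g ⊕ X where X is the current total.
Stack A: target g' = 0⊕0 = 0, but every legal move changes the Grundy value (mex property), so 0 moves.
Stack B: target g' = 1⊕0 = 1, but every legal move changes the Grundy value (mex property), so 0 moves.
Stack C: target g' = 1⊕0 = 1, but every legal move changes the Grundy value (mex property), so 0 moves.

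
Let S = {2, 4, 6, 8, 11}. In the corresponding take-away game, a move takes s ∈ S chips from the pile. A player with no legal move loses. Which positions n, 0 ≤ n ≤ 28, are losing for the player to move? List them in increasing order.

0, 1, 10, 13, 20, 23

n :  0  1  2  3  4  5  6  7  8  9 10 11 12 13 14 15 16 17 18 19 20 21 22 23 24 25 26 27 28
G :  0  0  1  1  2  2  3  3  4  4  0  5  1  0  2  1  3  2  4  3  0  4  1  0  2  1  3  2  4
P-positions are exactly the n with G(n) = 0.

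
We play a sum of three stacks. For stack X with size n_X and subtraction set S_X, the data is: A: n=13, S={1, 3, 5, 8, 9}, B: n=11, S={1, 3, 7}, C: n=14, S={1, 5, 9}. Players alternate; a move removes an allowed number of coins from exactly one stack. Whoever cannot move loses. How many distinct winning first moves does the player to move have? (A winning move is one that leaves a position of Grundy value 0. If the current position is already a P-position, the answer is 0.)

1

Stack A, S = {1, 3, 5, 8, 9}:
G(0) = 0
G(1) = mex{0} = 1
G(2) = mex{1} = 0
G(3) = mex{0,0} = 1
G(4) = mex{1,1} = 0
G(5) = mex{0,0,0} = 1
G(6) = mex{1,1,1} = 0
G(7) = mex{0,0,0} = 1
G(8) = mex{1,1,1,0} = 2
G(9) = mex{2,0,0,1,0} = 3
G(10) = mex{3,1,1,0,1} = 2
G(11) = mex{2,2,0,1,0} = 3
G(12) = mex{3,3,1,0,1} = 2
G(13) = mex{2,2,2,1,0} = 3
G_A(13) = 3.
Stack B, S = {1, 3, 7}:
G(0) = 0
G(1) = mex{0} = 1
G(2) = mex{1} = 0
G(3) = mex{0,0} = 1
G(4) = mex{1,1} = 0
G(5) = mex{0,0} = 1
G(6) = mex{1,1} = 0
G(7) = mex{0,0,0} = 1
G(8) = mex{1,1,1} = 0
G(9) = mex{0,0,0} = 1
G(10) = mex{1,1,1} = 0
G(11) = mex{0,0,0} = 1
G_B(11) = 1.
Stack C, S = {1, 5, 9}:
n :  0  1  2  3  4  5  6  7  8  9 10 11 12 13 14
G :  0  1  0  1  0  1  0  1  0  1  0  1  0  1  0
G_C(14) = 0.
Combined Grundy value = 3 ⊕ 1 ⊕ 0 = 2.
A winning move leaves total XOR = 0, i.e. changes one component's Grundy value g to g ⊕ X where X is the current total.
Stack A: need g' = 3⊕2 = 1. Options: 13−1→G=2, 13−3→G=2, 13−5→G=2, 13−8→G=1, 13−9→G=0. Hits: 1.
Stack B: need g' = 1⊕2 = 3. Options: 11−1→G=0, 11−3→G=0, 11−7→G=0. Hits: 0.
Stack C: need g' = 0⊕2 = 2. Options: 14−1→G=1, 14−5→G=1, 14−9→G=1. Hits: 0.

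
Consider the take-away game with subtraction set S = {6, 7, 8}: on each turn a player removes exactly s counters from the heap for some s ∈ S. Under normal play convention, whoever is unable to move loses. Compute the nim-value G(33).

0

n :  0  1  2  3  4  5  6  7  8  9 10 11 12 13 14 15 16 17 18 19 20 21 22 23 24 25 26 27 28 29 30 31 32 33
G :  0  0  0  0  0  0  1  1  1  1  1  1  2  2  0  0  0  0  0  0  1  1  1  1  1  1  2  2  0  0  0  0  0  0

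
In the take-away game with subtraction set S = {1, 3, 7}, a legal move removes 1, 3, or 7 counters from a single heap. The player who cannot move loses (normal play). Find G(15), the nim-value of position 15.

G(0) = 0
G(1) = mex{0} = 1
G(2) = mex{1} = 0
G(3) = mex{0,0} = 1
G(4) = mex{1,1} = 0
G(5) = mex{0,0} = 1
G(6) = mex{1,1} = 0
G(7) = mex{0,0,0} = 1
G(8) = mex{1,1,1} = 0
G(9) = mex{0,0,0} = 1
G(10) = mex{1,1,1} = 0
G(11) = mex{0,0,0} = 1
G(12) = mex{1,1,1} = 0
G(13) = mex{0,0,0} = 1
G(14) = mex{1,1,1} = 0
G(15) = mex{0,0,0} = 1

1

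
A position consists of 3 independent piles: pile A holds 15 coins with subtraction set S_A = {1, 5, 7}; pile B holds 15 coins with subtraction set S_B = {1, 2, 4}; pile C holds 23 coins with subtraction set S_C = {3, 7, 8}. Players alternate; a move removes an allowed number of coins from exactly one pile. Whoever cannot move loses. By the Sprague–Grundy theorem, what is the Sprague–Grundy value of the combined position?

Pile A, S = {1, 5, 7}:
n :  0  1  2  3  4  5  6  7  8  9 10 11 12 13 14 15
G :  0  1  0  1  0  1  0  1  0  1  0  1  0  1  0  1
G_A(15) = 1.
Pile B, S = {1, 2, 4}:
G(0) = 0
G(1) = mex{0} = 1
G(2) = mex{1,0} = 2
G(3) = mex{2,1} = 0
G(4) = mex{0,2,0} = 1
G(5) = mex{1,0,1} = 2
G(6) = mex{2,1,2} = 0
G(7) = mex{0,2,0} = 1
G(8) = mex{1,0,1} = 2
G(9) = mex{2,1,2} = 0
G(10) = mex{0,2,0} = 1
G(11) = mex{1,0,1} = 2
G(12) = mex{2,1,2} = 0
G(13) = mex{0,2,0} = 1
G(14) = mex{1,0,1} = 2
G(15) = mex{2,1,2} = 0
G_B(15) = 0.
Pile C, S = {3, 7, 8}:
n :  0  1  2  3  4  5  6  7  8  9 10 11 12 13 14 15 16 17 18 19 20 21 22 23
G :  0  0  0  1  1  1  0  2  2  1  3  0  0  2  1  1  0  0  2  1  1  0  0  2
G_C(23) = 2.
Combined Grundy value = 1 ⊕ 0 ⊕ 2 = 3.

3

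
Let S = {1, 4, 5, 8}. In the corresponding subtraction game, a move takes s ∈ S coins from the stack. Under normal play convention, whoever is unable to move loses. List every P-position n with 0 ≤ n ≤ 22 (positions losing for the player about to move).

n :  0  1  2  3  4  5  6  7  8  9 10 11 12 13 14 15 16 17 18 19 20 21 22
G :  0  1  0  1  2  3  2  3  4  0  1  0  1  2  3  2  3  4  0  1  0  1  2
P-positions are exactly the n with G(n) = 0.

0, 2, 9, 11, 18, 20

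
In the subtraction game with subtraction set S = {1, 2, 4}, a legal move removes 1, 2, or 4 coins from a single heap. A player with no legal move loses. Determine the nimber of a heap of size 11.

2

n :  0  1  2  3  4  5  6  7  8  9 10 11
G :  0  1  2  0  1  2  0  1  2  0  1  2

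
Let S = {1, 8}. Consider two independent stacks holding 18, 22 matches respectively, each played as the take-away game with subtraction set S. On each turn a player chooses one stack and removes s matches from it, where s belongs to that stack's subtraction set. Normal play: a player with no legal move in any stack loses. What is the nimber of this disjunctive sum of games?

All stacks use S = {1, 8}:
n :  0  1  2  3  4  5  6  7  8  9 10 11 12 13 14 15 16 17 18 19 20 21 22
G :  0  1  0  1  0  1  0  1  2  0  1  0  1  0  1  0  1  2  0  1  0  1  0
Stack A: G(18) = 0.
Stack B: G(22) = 0.
Combined Grundy value = 0 ⊕ 0 = 0.

0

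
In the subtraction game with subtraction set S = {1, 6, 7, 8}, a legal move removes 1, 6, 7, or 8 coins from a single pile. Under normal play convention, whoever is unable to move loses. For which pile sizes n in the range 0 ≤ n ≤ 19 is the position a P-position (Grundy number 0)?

G(0) = 0
G(1) = mex{0} = 1
G(2) = mex{1} = 0
G(3) = mex{0} = 1
G(4) = mex{1} = 0
G(5) = mex{0} = 1
G(6) = mex{1,0} = 2
G(7) = mex{2,1,0} = 3
G(8) = mex{3,0,1,0} = 2
G(9) = mex{2,1,0,1} = 3
G(10) = mex{3,0,1,0} = 2
G(11) = mex{2,1,0,1} = 3
G(12) = mex{3,2,1,0} = 4
G(13) = mex{4,3,2,1} = 0
G(14) = mex{0,2,3,2} = 1
G(15) = mex{1,3,2,3} = 0
G(16) = mex{0,2,3,2} = 1
G(17) = mex{1,3,2,3} = 0
G(18) = mex{0,4,3,2} = 1
G(19) = mex{1,0,4,3} = 2
P-positions are exactly the n with G(n) = 0.

0, 2, 4, 13, 15, 17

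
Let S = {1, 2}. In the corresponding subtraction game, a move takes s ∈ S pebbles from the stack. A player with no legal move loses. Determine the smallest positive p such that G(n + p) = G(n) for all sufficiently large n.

G(0) = 0
G(1) = mex{0} = 1
G(2) = mex{1,0} = 2
G(3) = mex{2,1} = 0
G(4) = mex{0,2} = 1
G(5) = mex{1,0} = 2
G(6) = mex{2,1} = 0
G(7) = mex{0,2} = 1
G(8) = mex{1,0} = 2
G(9) = mex{2,1} = 0
G(10) = mex{0,2} = 1
G(11) = mex{1,0} = 2
G(12) = mex{2,1} = 0
G(13) = mex{0,2} = 1
G(14) = mex{1,0} = 2
G(n+3) = G(n) holds for n = 0,…,1 (a full window of length max(S) = 2), so the sequence is purely periodic with period 3.

3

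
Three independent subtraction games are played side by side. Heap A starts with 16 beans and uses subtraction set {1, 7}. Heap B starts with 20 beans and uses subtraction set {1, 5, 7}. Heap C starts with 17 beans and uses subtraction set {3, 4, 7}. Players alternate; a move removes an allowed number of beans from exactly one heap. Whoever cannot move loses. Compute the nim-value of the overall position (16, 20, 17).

Heap A, S = {1, 7}:
G(0) = 0
G(1) = mex{0} = 1
G(2) = mex{1} = 0
G(3) = mex{0} = 1
G(4) = mex{1} = 0
G(5) = mex{0} = 1
G(6) = mex{1} = 0
G(7) = mex{0,0} = 1
G(8) = mex{1,1} = 0
G(9) = mex{0,0} = 1
G(10) = mex{1,1} = 0
G(11) = mex{0,0} = 1
G(12) = mex{1,1} = 0
G(13) = mex{0,0} = 1
G(14) = mex{1,1} = 0
G(15) = mex{0,0} = 1
G(16) = mex{1,1} = 0
G_A(16) = 0.
Heap B, S = {1, 5, 7}:
G(0) = 0
G(1) = mex{0} = 1
G(2) = mex{1} = 0
G(3) = mex{0} = 1
G(4) = mex{1} = 0
G(5) = mex{0,0} = 1
G(6) = mex{1,1} = 0
G(7) = mex{0,0,0} = 1
G(8) = mex{1,1,1} = 0
G(9) = mex{0,0,0} = 1
G(10) = mex{1,1,1} = 0
G(11) = mex{0,0,0} = 1
G(12) = mex{1,1,1} = 0
G(13) = mex{0,0,0} = 1
G(14) = mex{1,1,1} = 0
G(15) = mex{0,0,0} = 1
G(16) = mex{1,1,1} = 0
G(17) = mex{0,0,0} = 1
G(18) = mex{1,1,1} = 0
G(19) = mex{0,0,0} = 1
G(20) = mex{1,1,1} = 0
G_B(20) = 0.
Heap C, S = {3, 4, 7}:
n :  0  1  2  3  4  5  6  7  8  9 10 11 12 13 14 15 16 17
G :  0  0  0  1  1  1  2  2  2  3  0  0  0  1  1  1  2  2
G_C(17) = 2.
Combined Grundy value = 0 ⊕ 0 ⊕ 2 = 2.

2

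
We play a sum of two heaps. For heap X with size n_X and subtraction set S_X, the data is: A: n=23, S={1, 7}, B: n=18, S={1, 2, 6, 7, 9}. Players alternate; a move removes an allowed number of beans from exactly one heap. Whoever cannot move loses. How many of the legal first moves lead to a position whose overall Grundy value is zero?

3

Heap A, S = {1, 7}:
G(0) = 0
G(1) = mex{0} = 1
G(2) = mex{1} = 0
G(3) = mex{0} = 1
G(4) = mex{1} = 0
G(5) = mex{0} = 1
G(6) = mex{1} = 0
G(7) = mex{0,0} = 1
G(8) = mex{1,1} = 0
G(9) = mex{0,0} = 1
G(10) = mex{1,1} = 0
G(11) = mex{0,0} = 1
G(12) = mex{1,1} = 0
G(13) = mex{0,0} = 1
G(14) = mex{1,1} = 0
G(15) = mex{0,0} = 1
G(16) = mex{1,1} = 0
G(17) = mex{0,0} = 1
G(18) = mex{1,1} = 0
G(19) = mex{0,0} = 1
G(20) = mex{1,1} = 0
G(21) = mex{0,0} = 1
G(22) = mex{1,1} = 0
G(23) = mex{0,0} = 1
G_A(23) = 1.
Heap B, S = {1, 2, 6, 7, 9}:
n :  0  1  2  3  4  5  6  7  8  9 10 11 12 13 14 15 16 17 18
G :  0  1  2  0  1  2  3  4  0  1  2  0  1  2  3  4  0  1  2
G_B(18) = 2.
Combined Grundy value = 1 ⊕ 2 = 3.
A winning move leaves total XOR = 0, i.e. changes one component's Grundy value g to g ⊕ X where X is the current total.
Heap A: need g' = 1⊕3 = 2. Options: 23−1→G=0, 23−7→G=0. Hits: 0.
Heap B: need g' = 2⊕3 = 1. Options: 18−1→G=1, 18−2→G=0, 18−6→G=1, 18−7→G=0, 18−9→G=1. Hits: 3.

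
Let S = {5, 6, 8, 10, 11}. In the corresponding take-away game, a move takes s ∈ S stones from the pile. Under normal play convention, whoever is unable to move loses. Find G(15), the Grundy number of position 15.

n :  0  1  2  3  4  5  6  7  8  9 10 11 12 13 14 15
G :  0  0  0  0  0  1  1  1  1  1  2  2  2  2  2  3

3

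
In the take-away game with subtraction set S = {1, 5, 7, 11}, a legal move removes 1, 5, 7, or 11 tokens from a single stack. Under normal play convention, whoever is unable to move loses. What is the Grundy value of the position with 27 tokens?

1

n :  0  1  2  3  4  5  6  7  8  9 10 11 12 13 14 15 16 17 18 19 20 21 22 23 24 25 26 27
G :  0  1  0  1  0  1  0  1  0  1  0  1  0  1  0  1  0  1  0  1  0  1  0  1  0  1  0  1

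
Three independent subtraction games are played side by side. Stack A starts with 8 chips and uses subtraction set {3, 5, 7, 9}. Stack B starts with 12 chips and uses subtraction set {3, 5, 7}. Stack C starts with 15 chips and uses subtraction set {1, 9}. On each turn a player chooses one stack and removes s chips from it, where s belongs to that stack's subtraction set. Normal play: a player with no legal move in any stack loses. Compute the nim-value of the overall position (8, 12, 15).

Stack A, S = {3, 5, 7, 9}:
n : 0 1 2 3 4 5 6 7 8
G : 0 0 0 1 1 1 2 2 2
G_A(8) = 2.
Stack B, S = {3, 5, 7}:
n :  0  1  2  3  4  5  6  7  8  9 10 11 12
G :  0  0  0  1  1  1  2  2  2  3  0  0  0
G_B(12) = 0.
Stack C, S = {1, 9}:
G(0) = 0
G(1) = mex{0} = 1
G(2) = mex{1} = 0
G(3) = mex{0} = 1
G(4) = mex{1} = 0
G(5) = mex{0} = 1
G(6) = mex{1} = 0
G(7) = mex{0} = 1
G(8) = mex{1} = 0
G(9) = mex{0,0} = 1
G(10) = mex{1,1} = 0
G(11) = mex{0,0} = 1
G(12) = mex{1,1} = 0
G(13) = mex{0,0} = 1
G(14) = mex{1,1} = 0
G(15) = mex{0,0} = 1
G_C(15) = 1.
Combined Grundy value = 2 ⊕ 0 ⊕ 1 = 3.

3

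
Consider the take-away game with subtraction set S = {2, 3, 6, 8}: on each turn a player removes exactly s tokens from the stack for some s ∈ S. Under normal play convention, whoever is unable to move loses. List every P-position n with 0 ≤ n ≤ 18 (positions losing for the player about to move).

0, 1, 5, 10, 14, 15

G(0) = 0
G(1) = mex{} = 0
G(2) = mex{0} = 1
G(3) = mex{0,0} = 1
G(4) = mex{1,0} = 2
G(5) = mex{1,1} = 0
G(6) = mex{2,1,0} = 3
G(7) = mex{0,2,0} = 1
G(8) = mex{3,0,1,0} = 2
G(9) = mex{1,3,1,0} = 2
G(10) = mex{2,1,2,1} = 0
G(11) = mex{2,2,0,1} = 3
G(12) = mex{0,2,3,2} = 1
G(13) = mex{3,0,1,0} = 2
G(14) = mex{1,3,2,3} = 0
G(15) = mex{2,1,2,1} = 0
G(16) = mex{0,2,0,2} = 1
G(17) = mex{0,0,3,2} = 1
G(18) = mex{1,0,1,0} = 2
P-positions are exactly the n with G(n) = 0.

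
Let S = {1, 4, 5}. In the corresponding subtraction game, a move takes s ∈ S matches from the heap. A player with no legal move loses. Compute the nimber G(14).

2

n :  0  1  2  3  4  5  6  7  8  9 10 11 12 13 14
G :  0  1  0  1  2  3  2  3  0  1  0  1  2  3  2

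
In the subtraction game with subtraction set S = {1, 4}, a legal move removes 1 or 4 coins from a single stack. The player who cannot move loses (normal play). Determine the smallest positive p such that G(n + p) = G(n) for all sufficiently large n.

5

n :  0  1  2  3  4  5  6  7  8  9 10 11 12 13 14
G :  0  1  0  1  2  0  1  0  1  2  0  1  0  1  2
G(n+5) = G(n) holds for n = 0,…,3 (a full window of length max(S) = 4), so the sequence is purely periodic with period 5.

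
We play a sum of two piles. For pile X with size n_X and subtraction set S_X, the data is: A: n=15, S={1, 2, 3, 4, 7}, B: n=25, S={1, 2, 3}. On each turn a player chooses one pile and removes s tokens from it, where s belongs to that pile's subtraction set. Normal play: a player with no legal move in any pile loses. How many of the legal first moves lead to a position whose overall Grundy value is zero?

Pile A, S = {1, 2, 3, 4, 7}:
n :  0  1  2  3  4  5  6  7  8  9 10 11 12 13 14 15
G :  0  1  2  3  4  0  1  2  3  4  0  1  2  3  4  0
G_A(15) = 0.
Pile B, S = {1, 2, 3}:
G(0) = 0
G(1) = mex{0} = 1
G(2) = mex{1,0} = 2
G(3) = mex{2,1,0} = 3
G(4) = mex{3,2,1} = 0
G(5) = mex{0,3,2} = 1
G(6) = mex{1,0,3} = 2
G(7) = mex{2,1,0} = 3
G(8) = mex{3,2,1} = 0
G(9) = mex{0,3,2} = 1
G(10) = mex{1,0,3} = 2
G(11) = mex{2,1,0} = 3
G(12) = mex{3,2,1} = 0
G(13) = mex{0,3,2} = 1
G(14) = mex{1,0,3} = 2
G(15) = mex{2,1,0} = 3
G(16) = mex{3,2,1} = 0
G(17) = mex{0,3,2} = 1
G(18) = mex{1,0,3} = 2
G(19) = mex{2,1,0} = 3
G(20) = mex{3,2,1} = 0
G(21) = mex{0,3,2} = 1
G(22) = mex{1,0,3} = 2
G(23) = mex{2,1,0} = 3
G(24) = mex{3,2,1} = 0
G(25) = mex{0,3,2} = 1
G_B(25) = 1.
Combined Grundy value = 0 ⊕ 1 = 1.
A winning move leaves total XOR = 0, i.e. changes one component's Grundy value g to g ⊕ X where X is the current total.
Pile A: need g' = 0⊕1 = 1. Options: 15−1→G=4, 15−2→G=3, 15−3→G=2, 15−4→G=1, 15−7→G=3. Hits: 1.
Pile B: need g' = 1⊕1 = 0. Options: 25−1→G=0, 25−2→G=3, 25−3→G=2. Hits: 1.

2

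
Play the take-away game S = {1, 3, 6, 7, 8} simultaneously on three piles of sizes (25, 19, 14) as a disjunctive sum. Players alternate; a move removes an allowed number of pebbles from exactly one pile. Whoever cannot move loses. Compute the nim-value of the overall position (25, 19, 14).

All piles use S = {1, 3, 6, 7, 8}:
G(0) = 0
G(1) = mex{0} = 1
G(2) = mex{1} = 0
G(3) = mex{0,0} = 1
G(4) = mex{1,1} = 0
G(5) = mex{0,0} = 1
G(6) = mex{1,1,0} = 2
G(7) = mex{2,0,1,0} = 3
G(8) = mex{3,1,0,1,0} = 2
G(9) = mex{2,2,1,0,1} = 3
G(10) = mex{3,3,0,1,0} = 2
G(11) = mex{2,2,1,0,1} = 3
G(12) = mex{3,3,2,1,0} = 4
G(13) = mex{4,2,3,2,1} = 0
G(14) = mex{0,3,2,3,2} = 1
G(15) = mex{1,4,3,2,3} = 0
G(16) = mex{0,0,2,3,2} = 1
G(17) = mex{1,1,3,2,3} = 0
G(18) = mex{0,0,4,3,2} = 1
G(19) = mex{1,1,0,4,3} = 2
G(20) = mex{2,0,1,0,4} = 3
G(21) = mex{3,1,0,1,0} = 2
G(22) = mex{2,2,1,0,1} = 3
G(23) = mex{3,3,0,1,0} = 2
G(24) = mex{2,2,1,0,1} = 3
G(25) = mex{3,3,2,1,0} = 4
Pile A: G(25) = 4.
Pile B: G(19) = 2.
Pile C: G(14) = 1.
Combined Grundy value = 4 ⊕ 2 ⊕ 1 = 7.

7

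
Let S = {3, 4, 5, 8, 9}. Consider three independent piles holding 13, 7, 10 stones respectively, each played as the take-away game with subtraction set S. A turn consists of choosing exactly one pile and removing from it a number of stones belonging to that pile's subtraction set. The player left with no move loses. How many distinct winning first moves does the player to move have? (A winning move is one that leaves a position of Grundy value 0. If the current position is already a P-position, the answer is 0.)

All piles use S = {3, 4, 5, 8, 9}:
G(0) = 0
G(1) = mex{} = 0
G(2) = mex{} = 0
G(3) = mex{0} = 1
G(4) = mex{0,0} = 1
G(5) = mex{0,0,0} = 1
G(6) = mex{1,0,0} = 2
G(7) = mex{1,1,0} = 2
G(8) = mex{1,1,1,0} = 2
G(9) = mex{2,1,1,0,0} = 3
G(10) = mex{2,2,1,0,0} = 3
G(11) = mex{2,2,2,1,0} = 3
G(12) = mex{3,2,2,1,1} = 0
G(13) = mex{3,3,2,1,1} = 0
Pile A: G(13) = 0.
Pile B: G(7) = 2.
Pile C: G(10) = 3.
Combined Grundy value = 0 ⊕ 2 ⊕ 3 = 1.
A winning move leaves total XOR = 0, i.e. changes one component's Grundy value g to g ⊕ X where X is the current total.
Pile A: need g' = 0⊕1 = 1. Options: 13−3→G=3, 13−4→G=3, 13−5→G=2, 13−8→G=1, 13−9→G=1. Hits: 2.
Pile B: need g' = 2⊕1 = 3. Options: 7−3→G=1, 7−4→G=1, 7−5→G=0. Hits: 0.
Pile C: need g' = 3⊕1 = 2. Options: 10−3→G=2, 10−4→G=2, 10−5→G=1, 10−8→G=0, 10−9→G=0. Hits: 2.

4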